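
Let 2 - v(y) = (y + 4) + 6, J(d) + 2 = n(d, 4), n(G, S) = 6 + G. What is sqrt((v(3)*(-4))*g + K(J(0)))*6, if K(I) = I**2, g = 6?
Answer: 12*sqrt(70) ≈ 100.40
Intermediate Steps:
J(d) = 4 + d (J(d) = -2 + (6 + d) = 4 + d)
v(y) = -8 - y (v(y) = 2 - ((y + 4) + 6) = 2 - ((4 + y) + 6) = 2 - (10 + y) = 2 + (-10 - y) = -8 - y)
sqrt((v(3)*(-4))*g + K(J(0)))*6 = sqrt(((-8 - 1*3)*(-4))*6 + (4 + 0)**2)*6 = sqrt(((-8 - 3)*(-4))*6 + 4**2)*6 = sqrt(-11*(-4)*6 + 16)*6 = sqrt(44*6 + 16)*6 = sqrt(264 + 16)*6 = sqrt(280)*6 = (2*sqrt(70))*6 = 12*sqrt(70)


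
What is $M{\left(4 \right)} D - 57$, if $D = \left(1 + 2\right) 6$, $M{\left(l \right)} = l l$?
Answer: $231$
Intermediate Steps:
$M{\left(l \right)} = l^{2}$
$D = 18$ ($D = 3 \cdot 6 = 18$)
$M{\left(4 \right)} D - 57 = 4^{2} \cdot 18 - 57 = 16 \cdot 18 - 57 = 288 - 57 = 231$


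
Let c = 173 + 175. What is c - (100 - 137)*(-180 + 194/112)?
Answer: -349883/56 ≈ -6247.9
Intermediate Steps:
c = 348
c - (100 - 137)*(-180 + 194/112) = 348 - (100 - 137)*(-180 + 194/112) = 348 - (-37)*(-180 + 194*(1/112)) = 348 - (-37)*(-180 + 97/56) = 348 - (-37)*(-9983)/56 = 348 - 1*369371/56 = 348 - 369371/56 = -349883/56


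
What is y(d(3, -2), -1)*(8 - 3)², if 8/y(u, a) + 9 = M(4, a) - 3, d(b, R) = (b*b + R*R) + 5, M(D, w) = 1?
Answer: -200/11 ≈ -18.182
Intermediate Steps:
d(b, R) = 5 + R² + b² (d(b, R) = (b² + R²) + 5 = (R² + b²) + 5 = 5 + R² + b²)
y(u, a) = -8/11 (y(u, a) = 8/(-9 + (1 - 3)) = 8/(-9 - 2) = 8/(-11) = 8*(-1/11) = -8/11)
y(d(3, -2), -1)*(8 - 3)² = -8*(8 - 3)²/11 = -8/11*5² = -8/11*25 = -200/11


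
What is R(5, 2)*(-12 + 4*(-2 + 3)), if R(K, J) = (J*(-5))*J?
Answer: 160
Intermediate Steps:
R(K, J) = -5*J² (R(K, J) = (-5*J)*J = -5*J²)
R(5, 2)*(-12 + 4*(-2 + 3)) = (-5*2²)*(-12 + 4*(-2 + 3)) = (-5*4)*(-12 + 4*1) = -20*(-12 + 4) = -20*(-8) = 160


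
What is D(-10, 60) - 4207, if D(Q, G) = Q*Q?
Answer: -4107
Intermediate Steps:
D(Q, G) = Q**2
D(-10, 60) - 4207 = (-10)**2 - 4207 = 100 - 4207 = -4107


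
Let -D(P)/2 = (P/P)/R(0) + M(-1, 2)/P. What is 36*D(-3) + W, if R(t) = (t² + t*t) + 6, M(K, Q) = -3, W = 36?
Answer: -48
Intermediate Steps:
R(t) = 6 + 2*t² (R(t) = (t² + t²) + 6 = 2*t² + 6 = 6 + 2*t²)
D(P) = -⅓ + 6/P (D(P) = -2*((P/P)/(6 + 2*0²) - 3/P) = -2*(1/(6 + 2*0) - 3/P) = -2*(1/(6 + 0) - 3/P) = -2*(1/6 - 3/P) = -2*(1*(⅙) - 3/P) = -2*(⅙ - 3/P) = -⅓ + 6/P)
36*D(-3) + W = 36*((⅓)*(18 - 1*(-3))/(-3)) + 36 = 36*((⅓)*(-⅓)*(18 + 3)) + 36 = 36*((⅓)*(-⅓)*21) + 36 = 36*(-7/3) + 36 = -84 + 36 = -48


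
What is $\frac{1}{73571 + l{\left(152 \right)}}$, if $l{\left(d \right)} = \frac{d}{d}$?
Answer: $\frac{1}{73572} \approx 1.3592 \cdot 10^{-5}$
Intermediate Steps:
$l{\left(d \right)} = 1$
$\frac{1}{73571 + l{\left(152 \right)}} = \frac{1}{73571 + 1} = \frac{1}{73572}$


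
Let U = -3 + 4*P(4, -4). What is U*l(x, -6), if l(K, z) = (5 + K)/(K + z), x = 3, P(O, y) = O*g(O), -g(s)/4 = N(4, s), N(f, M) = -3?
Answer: -504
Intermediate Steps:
g(s) = 12 (g(s) = -4*(-3) = 12)
P(O, y) = 12*O (P(O, y) = O*12 = 12*O)
l(K, z) = (5 + K)/(K + z)
U = 189 (U = -3 + 4*(12*4) = -3 + 4*48 = -3 + 192 = 189)
U*l(x, -6) = 189*((5 + 3)/(3 - 6)) = 189*(8/(-3)) = 189*(-1/3*8) = 189*(-8/3) = -504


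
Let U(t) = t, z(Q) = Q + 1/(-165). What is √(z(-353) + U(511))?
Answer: √4301385/165 ≈ 12.570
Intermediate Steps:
z(Q) = -1/165 + Q (z(Q) = Q - 1/165 = -1/165 + Q)
√(z(-353) + U(511)) = √((-1/165 - 353) + 511) = √(-58246/165 + 511) = √(26069/165) = √4301385/165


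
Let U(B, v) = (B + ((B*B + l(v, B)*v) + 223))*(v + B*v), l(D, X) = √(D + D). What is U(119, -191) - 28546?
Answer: -332437306 + 4377720*I*√382 ≈ -3.3244e+8 + 8.5562e+7*I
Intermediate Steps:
l(D, X) = √2*√D (l(D, X) = √(2*D) = √2*√D)
U(B, v) = (v + B*v)*(223 + B + B² + √2*v^(3/2)) (U(B, v) = (B + ((B*B + (√2*√v)*v) + 223))*(v + B*v) = (B + ((B² + √2*v^(3/2)) + 223))*(v + B*v) = (B + (223 + B² + √2*v^(3/2)))*(v + B*v) = (223 + B + B² + √2*v^(3/2))*(v + B*v) = (v + B*v)*(223 + B + B² + √2*v^(3/2)))
U(119, -191) - 28546 = -191*(223 + 119³ + 2*119² + 224*119 + √2*(-191)^(3/2) + 119*√2*(-191)^(3/2)) - 28546 = -191*(223 + 1685159 + 2*14161 + 26656 + √2*(-191*I*√191) + 119*√2*(-191*I*√191)) - 28546 = -191*(223 + 1685159 + 28322 + 26656 - 191*I*√382 - 22729*I*√382) - 28546 = -191*(1740360 - 22920*I*√382) - 28546 = (-332408760 + 4377720*I*√382) - 28546 = -332437306 + 4377720*I*√382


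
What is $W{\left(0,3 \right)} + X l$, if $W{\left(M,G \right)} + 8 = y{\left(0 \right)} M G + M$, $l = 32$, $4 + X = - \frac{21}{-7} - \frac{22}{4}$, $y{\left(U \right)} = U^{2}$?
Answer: $-216$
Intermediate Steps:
$X = - \frac{13}{2}$ ($X = -4 - \left(-3 + \frac{11}{2}\right) = -4 - \frac{5}{2} = - \frac{13}{2} \approx -6.5$)
$W{\left(M,G \right)} = -8 + M$ ($W{\left(M,G \right)} = -8 + \left(0^{2} M G + M\right) = -8 + \left(0 M G + M\right) = -8 + \left(0 G + M\right) = -8 + \left(0 + M\right) = -8 + M$)
$W{\left(0,3 \right)} + X l = \left(-8 + 0\right) - 208 = -8 - 208 = -216$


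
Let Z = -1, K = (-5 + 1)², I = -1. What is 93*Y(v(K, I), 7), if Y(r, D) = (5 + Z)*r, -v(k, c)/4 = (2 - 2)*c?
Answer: 0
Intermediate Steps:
K = 16 (K = (-4)² = 16)
v(k, c) = 0 (v(k, c) = -4*(2 - 2)*c = -0*c = -4*0 = 0)
Y(r, D) = 4*r (Y(r, D) = (5 - 1)*r = 4*r)
93*Y(v(K, I), 7) = 93*(4*0) = 93*0 = 0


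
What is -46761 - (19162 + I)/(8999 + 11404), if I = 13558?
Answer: -954097403/20403 ≈ -46763.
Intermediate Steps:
-46761 - (19162 + I)/(8999 + 11404) = -46761 - (19162 + 13558)/(8999 + 11404) = -46761 - 32720/20403 = -954097403/20403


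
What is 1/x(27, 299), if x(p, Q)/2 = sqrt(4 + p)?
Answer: sqrt(31)/62 ≈ 0.089803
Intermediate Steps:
x(p, Q) = 2*sqrt(4 + p)
1/x(27, 299) = 1/(2*sqrt(4 + 27)) = 1/(2*sqrt(31)) = sqrt(31)/62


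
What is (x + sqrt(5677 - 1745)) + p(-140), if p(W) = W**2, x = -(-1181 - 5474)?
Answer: 26255 + 2*sqrt(983) ≈ 26318.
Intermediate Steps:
x = 6655 (x = -1*(-6655) = 6655)
(x + sqrt(5677 - 1745)) + p(-140) = (6655 + sqrt(5677 - 1745)) + (-140)**2 = (6655 + sqrt(3932)) + 19600 = (6655 + 2*sqrt(983)) + 19600 = 26255 + 2*sqrt(983)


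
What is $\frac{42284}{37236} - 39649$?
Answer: $- \frac{369081970}{9309} \approx -39648.0$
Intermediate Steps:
$\frac{42284}{37236} - 39649 = 42284 \cdot \frac{1}{37236} - 39649 = \frac{10571}{9309} - 39649 = - \frac{369081970}{9309}$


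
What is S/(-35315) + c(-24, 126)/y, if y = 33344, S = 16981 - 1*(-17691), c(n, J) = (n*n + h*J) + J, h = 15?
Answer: -33267709/36798230 ≈ -0.90406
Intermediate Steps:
c(n, J) = n**2 + 16*J (c(n, J) = (n*n + 15*J) + J = (n**2 + 15*J) + J = n**2 + 16*J)
S = 34672 (S = 16981 + 17691 = 34672)
S/(-35315) + c(-24, 126)/y = 34672/(-35315) + ((-24)**2 + 16*126)/33344 = 34672*(-1/35315) + (576 + 2016)*(1/33344) = -34672/35315 + 2592*(1/33344) = -34672/35315 + 81/1042 = -33267709/36798230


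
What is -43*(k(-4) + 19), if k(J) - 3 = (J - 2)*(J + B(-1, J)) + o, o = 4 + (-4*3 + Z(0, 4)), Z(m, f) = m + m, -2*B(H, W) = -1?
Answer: -1505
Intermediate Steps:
B(H, W) = ½ (B(H, W) = -½*(-1) = ½)
Z(m, f) = 2*m
o = -8 (o = 4 + (-4*3 + 2*0) = 4 + (-12 + 0) = 4 - 12 = -8)
k(J) = -5 + (½ + J)*(-2 + J) (k(J) = 3 + ((J - 2)*(J + ½) - 8) = 3 + ((-2 + J)*(½ + J) - 8) = 3 + ((½ + J)*(-2 + J) - 8) = 3 + (-8 + (½ + J)*(-2 + J)) = -5 + (½ + J)*(-2 + J))
-43*(k(-4) + 19) = -43*((-6 + (-4)² - 3/2*(-4)) + 19) = -43*((-6 + 16 + 6) + 19) = -43*(16 + 19) = -43*35 = -1505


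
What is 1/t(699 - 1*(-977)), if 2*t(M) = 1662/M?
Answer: 1676/831 ≈ 2.0168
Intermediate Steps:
t(M) = 831/M (t(M) = (1662/M)/2 = 831/M)
1/t(699 - 1*(-977)) = 1/(831/(699 - 1*(-977))) = 1/(831/(699 + 977)) = 1/(831/1676) = 1676/831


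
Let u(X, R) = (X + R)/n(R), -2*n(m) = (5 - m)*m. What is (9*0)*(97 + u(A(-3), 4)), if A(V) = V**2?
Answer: 0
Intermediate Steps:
n(m) = -m*(5 - m)/2 (n(m) = -(5 - m)*m/2 = -m*(5 - m)/2)
u(X, R) = 2*(R + X)/(R*(-5 + R)) (u(X, R) = (X + R)/((R*(-5 + R)/2)) = (R + X)*(2/(R*(-5 + R))) = 2*(R + X)/(R*(-5 + R)))
(9*0)*(97 + u(A(-3), 4)) = (9*0)*(97 + 2*(4 + (-3)**2)/(4*(-5 + 4))) = 0*(97 + 2*(1/4)*(4 + 9)/(-1)) = 0*(97 + 2*(1/4)*(-1)*13) = 0*(97 - 13/2) = 0*(181/2) = 0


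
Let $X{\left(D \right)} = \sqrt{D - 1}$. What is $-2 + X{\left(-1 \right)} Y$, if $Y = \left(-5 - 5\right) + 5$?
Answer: $-2 - 5 i \sqrt{2} \approx -2.0 - 7.0711 i$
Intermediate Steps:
$Y = -5$ ($Y = -10 + 5 = -5$)
$X{\left(D \right)} = \sqrt{-1 + D}$
$-2 + X{\left(-1 \right)} Y = -2 + \sqrt{-1 - 1} \left(-5\right) = -2 + \sqrt{-2} \left(-5\right) = -2 + i \sqrt{2} \left(-5\right) = -2 - 5 i \sqrt{2}$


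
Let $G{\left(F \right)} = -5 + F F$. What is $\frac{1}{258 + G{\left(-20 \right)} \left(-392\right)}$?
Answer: $- \frac{1}{154582} \approx -6.4691 \cdot 10^{-6}$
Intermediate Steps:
$G{\left(F \right)} = -5 + F^{2}$
$\frac{1}{258 + G{\left(-20 \right)} \left(-392\right)} = \frac{1}{258 + \left(-5 + \left(-20\right)^{2}\right) \left(-392\right)} = \frac{1}{258 + \left(-5 + 400\right) \left(-392\right)} = \frac{1}{258 + 395 \left(-392\right)} = \frac{1}{258 - 154840} = \frac{1}{-154582} = - \frac{1}{154582}$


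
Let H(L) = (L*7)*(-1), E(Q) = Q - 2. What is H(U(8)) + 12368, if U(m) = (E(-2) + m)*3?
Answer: 12284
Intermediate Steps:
E(Q) = -2 + Q
U(m) = -12 + 3*m (U(m) = ((-2 - 2) + m)*3 = (-4 + m)*3 = -12 + 3*m)
H(L) = -7*L (H(L) = (7*L)*(-1) = -7*L)
H(U(8)) + 12368 = -7*(-12 + 3*8) + 12368 = -7*(-12 + 24) + 12368 = -7*12 + 12368 = -84 + 12368 = 12284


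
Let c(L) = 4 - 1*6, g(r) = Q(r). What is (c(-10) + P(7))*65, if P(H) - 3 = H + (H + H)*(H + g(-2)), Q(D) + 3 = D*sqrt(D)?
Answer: 4160 - 1820*I*sqrt(2) ≈ 4160.0 - 2573.9*I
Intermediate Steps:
Q(D) = -3 + D**(3/2) (Q(D) = -3 + D*sqrt(D) = -3 + D**(3/2))
g(r) = -3 + r**(3/2)
P(H) = 3 + H + 2*H*(-3 + H - 2*I*sqrt(2)) (P(H) = 3 + (H + (H + H)*(H + (-3 + (-2)**(3/2)))) = 3 + (H + (2*H)*(H + (-3 - 2*I*sqrt(2)))) = 3 + (H + (2*H)*(-3 + H - 2*I*sqrt(2))) = 3 + (H + 2*H*(-3 + H - 2*I*sqrt(2))) = 3 + H + 2*H*(-3 + H - 2*I*sqrt(2)))
c(L) = -2 (c(L) = 4 - 6 = -2)
(c(-10) + P(7))*65 = (-2 + (3 - 5*7 + 2*7**2 - 4*I*7*sqrt(2)))*65 = (-2 + (3 - 35 + 2*49 - 28*I*sqrt(2)))*65 = (-2 + (3 - 35 + 98 - 28*I*sqrt(2)))*65 = (-2 + (66 - 28*I*sqrt(2)))*65 = (64 - 28*I*sqrt(2))*65 = 4160 - 1820*I*sqrt(2)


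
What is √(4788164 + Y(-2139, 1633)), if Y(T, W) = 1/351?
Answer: √65545177035/117 ≈ 2188.2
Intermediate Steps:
Y(T, W) = 1/351
√(4788164 + Y(-2139, 1633)) = √(4788164 + 1/351) = √(1680645565/351) = √65545177035/117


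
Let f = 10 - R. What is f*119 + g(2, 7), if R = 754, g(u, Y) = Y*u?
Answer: -88522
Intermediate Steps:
f = -744 (f = 10 - 1*754 = 10 - 754 = -744)
f*119 + g(2, 7) = -744*119 + 7*2 = -88536 + 14 = -88522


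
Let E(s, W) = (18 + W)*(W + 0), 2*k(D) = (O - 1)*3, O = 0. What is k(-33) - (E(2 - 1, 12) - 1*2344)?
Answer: 3965/2 ≈ 1982.5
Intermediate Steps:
k(D) = -3/2 (k(D) = ((0 - 1)*3)/2 = (-1*3)/2 = (1/2)*(-3) = -3/2)
E(s, W) = W*(18 + W) (E(s, W) = (18 + W)*W = W*(18 + W))
k(-33) - (E(2 - 1, 12) - 1*2344) = -3/2 - (12*(18 + 12) - 1*2344) = -3/2 - (12*30 - 2344) = -3/2 - (360 - 2344) = -3/2 - 1*(-1984) = -3/2 + 1984 = 3965/2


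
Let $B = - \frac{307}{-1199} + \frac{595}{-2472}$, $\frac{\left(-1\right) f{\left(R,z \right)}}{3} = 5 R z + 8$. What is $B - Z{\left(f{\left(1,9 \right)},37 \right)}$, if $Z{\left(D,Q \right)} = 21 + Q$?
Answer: $- \frac{171862325}{2963928} \approx -57.985$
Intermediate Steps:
$f{\left(R,z \right)} = -24 - 15 R z$ ($f{\left(R,z \right)} = - 3 \left(5 R z + 8\right) = - 3 \left(8 + 5 R z\right) = -24 - 15 R z$)
$B = \frac{45499}{2963928}$ ($B = \left(-307\right) \left(- \frac{1}{1199}\right) + 595 \left(- \frac{1}{2472}\right) = \frac{307}{1199} - \frac{595}{2472} = \frac{45499}{2963928} \approx 0.015351$)
$B - Z{\left(f{\left(1,9 \right)},37 \right)} = \frac{45499}{2963928} - \left(21 + 37\right) = \frac{45499}{2963928} - 58 = - \frac{171862325}{2963928}$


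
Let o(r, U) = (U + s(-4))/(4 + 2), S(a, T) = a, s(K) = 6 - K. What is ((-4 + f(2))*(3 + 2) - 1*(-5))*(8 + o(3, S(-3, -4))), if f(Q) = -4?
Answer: -1925/6 ≈ -320.83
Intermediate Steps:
o(r, U) = 5/3 + U/6 (o(r, U) = (U + (6 - 1*(-4)))/(4 + 2) = (U + (6 + 4))/6 = (U + 10)*(⅙) = (10 + U)*(⅙) = 5/3 + U/6)
((-4 + f(2))*(3 + 2) - 1*(-5))*(8 + o(3, S(-3, -4))) = ((-4 - 4)*(3 + 2) - 1*(-5))*(8 + (5/3 + (⅙)*(-3))) = (-8*5 + 5)*(8 + (5/3 - ½)) = (-40 + 5)*(8 + 7/6) = -35*55/6 = -1925/6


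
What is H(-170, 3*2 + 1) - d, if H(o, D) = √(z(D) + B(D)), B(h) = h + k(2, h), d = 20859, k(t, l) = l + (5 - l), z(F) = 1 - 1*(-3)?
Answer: -20855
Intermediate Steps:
z(F) = 4 (z(F) = 1 + 3 = 4)
k(t, l) = 5
B(h) = 5 + h (B(h) = h + 5 = 5 + h)
H(o, D) = √(9 + D) (H(o, D) = √(4 + (5 + D)) = √(9 + D))
H(-170, 3*2 + 1) - d = √(9 + (3*2 + 1)) - 1*20859 = √(9 + (6 + 1)) - 20859 = √(9 + 7) - 20859 = √16 - 20859 = 4 - 20859 = -20855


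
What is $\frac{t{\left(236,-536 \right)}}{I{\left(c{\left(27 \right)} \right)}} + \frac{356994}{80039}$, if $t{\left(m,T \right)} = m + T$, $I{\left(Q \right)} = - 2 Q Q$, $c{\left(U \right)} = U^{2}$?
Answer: $\frac{63244418068}{14178668733} \approx 4.4605$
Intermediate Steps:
$I{\left(Q \right)} = - 2 Q^{2}$
$t{\left(m,T \right)} = T + m$
$\frac{t{\left(236,-536 \right)}}{I{\left(c{\left(27 \right)} \right)}} + \frac{356994}{80039} = \frac{-536 + 236}{\left(-2\right) \left(27^{2}\right)^{2}} + \frac{356994}{80039} = - \frac{300}{\left(-2\right) 729^{2}} + 356994 \cdot \frac{1}{80039} = - \frac{300}{\left(-2\right) 531441} + \frac{356994}{80039} = - \frac{300}{-1062882} + \frac{356994}{80039} = \left(-300\right) \left(- \frac{1}{1062882}\right) + \frac{356994}{80039} = \frac{50}{177147} + \frac{356994}{80039} = \frac{63244418068}{14178668733}$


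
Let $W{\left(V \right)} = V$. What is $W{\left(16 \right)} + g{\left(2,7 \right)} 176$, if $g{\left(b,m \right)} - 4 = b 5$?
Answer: $2480$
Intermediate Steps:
$g{\left(b,m \right)} = 4 + 5 b$ ($g{\left(b,m \right)} = 4 + b 5 = 4 + 5 b$)
$W{\left(16 \right)} + g{\left(2,7 \right)} 176 = 16 + \left(4 + 5 \cdot 2\right) 176 = 16 + \left(4 + 10\right) 176 = 16 + 14 \cdot 176 = 16 + 2464 = 2480$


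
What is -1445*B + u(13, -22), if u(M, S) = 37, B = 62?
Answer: -89553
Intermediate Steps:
-1445*B + u(13, -22) = -1445*62 + 37 = -89590 + 37 = -89553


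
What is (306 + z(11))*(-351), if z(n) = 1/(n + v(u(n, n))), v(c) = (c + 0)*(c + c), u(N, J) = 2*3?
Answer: -8915049/83 ≈ -1.0741e+5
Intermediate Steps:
u(N, J) = 6
v(c) = 2*c² (v(c) = c*(2*c) = 2*c²)
z(n) = 1/(72 + n) (z(n) = 1/(n + 2*6²) = 1/(n + 2*36) = 1/(n + 72) = 1/(72 + n))
(306 + z(11))*(-351) = (306 + 1/(72 + 11))*(-351) = (306 + 1/83)*(-351) = (25399/83)*(-351) = -8915049/83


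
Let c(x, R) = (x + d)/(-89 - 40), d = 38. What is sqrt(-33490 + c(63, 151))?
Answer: I*sqrt(557320119)/129 ≈ 183.0*I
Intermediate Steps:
c(x, R) = -38/129 - x/129 (c(x, R) = (x + 38)/(-89 - 40) = (38 + x)/(-129) = (38 + x)*(-1/129) = -38/129 - x/129)
sqrt(-33490 + c(63, 151)) = sqrt(-33490 + (-38/129 - 1/129*63)) = sqrt(-33490 + (-38/129 - 21/43)) = sqrt(-33490 - 101/129) = sqrt(-4320311/129) = I*sqrt(557320119)/129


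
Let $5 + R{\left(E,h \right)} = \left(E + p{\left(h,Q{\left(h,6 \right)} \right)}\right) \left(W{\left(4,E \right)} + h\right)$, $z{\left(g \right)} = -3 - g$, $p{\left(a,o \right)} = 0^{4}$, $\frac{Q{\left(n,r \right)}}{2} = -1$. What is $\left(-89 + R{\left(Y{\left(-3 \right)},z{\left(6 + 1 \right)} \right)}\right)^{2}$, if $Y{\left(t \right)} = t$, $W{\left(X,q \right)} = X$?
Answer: $5776$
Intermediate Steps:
$Q{\left(n,r \right)} = -2$ ($Q{\left(n,r \right)} = 2 \left(-1\right) = -2$)
$p{\left(a,o \right)} = 0$
$R{\left(E,h \right)} = -5 + E \left(4 + h\right)$ ($R{\left(E,h \right)} = -5 + \left(E + 0\right) \left(4 + h\right) = -5 + E \left(4 + h\right)$)
$\left(-89 + R{\left(Y{\left(-3 \right)},z{\left(6 + 1 \right)} \right)}\right)^{2} = \left(-89 - \left(17 + 3 \left(-3 - \left(6 + 1\right)\right)\right)\right)^{2} = \left(-89 - \left(17 + 3 \left(-3 - 7\right)\right)\right)^{2} = \left(-89 - -13\right)^{2} = \left(-89 + 13\right)^{2} = \left(-76\right)^{2} = 5776$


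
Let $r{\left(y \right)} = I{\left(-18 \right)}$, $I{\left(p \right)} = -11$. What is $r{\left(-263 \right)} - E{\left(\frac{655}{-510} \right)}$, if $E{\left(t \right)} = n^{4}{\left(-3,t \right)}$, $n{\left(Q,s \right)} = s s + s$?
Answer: $- \frac{129090826108874017}{11716593810022656} \approx -11.018$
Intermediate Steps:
$n{\left(Q,s \right)} = s + s^{2}$ ($n{\left(Q,s \right)} = s^{2} + s = s + s^{2}$)
$E{\left(t \right)} = t^{4} \left(1 + t\right)^{4}$ ($E{\left(t \right)} = \left(t \left(1 + t\right)\right)^{4} = t^{4} \left(1 + t\right)^{4}$)
$r{\left(y \right)} = -11$
$r{\left(-263 \right)} - E{\left(\frac{655}{-510} \right)} = -11 - \left(\frac{655}{-510}\right)^{4} \left(1 + \frac{655}{-510}\right)^{4} = -11 - \left(655 \left(- \frac{1}{510}\right)\right)^{4} \left(1 + 655 \left(- \frac{1}{510}\right)\right)^{4} = -11 - \left(- \frac{131}{102}\right)^{4} \left(1 - \frac{131}{102}\right)^{4} = -11 - \frac{294499921 \left(- \frac{29}{102}\right)^{4}}{108243216} = -11 - \frac{294499921}{108243216} \cdot \frac{707281}{108243216} = -11 - \frac{208294198624801}{11716593810022656} = - \frac{129090826108874017}{11716593810022656}$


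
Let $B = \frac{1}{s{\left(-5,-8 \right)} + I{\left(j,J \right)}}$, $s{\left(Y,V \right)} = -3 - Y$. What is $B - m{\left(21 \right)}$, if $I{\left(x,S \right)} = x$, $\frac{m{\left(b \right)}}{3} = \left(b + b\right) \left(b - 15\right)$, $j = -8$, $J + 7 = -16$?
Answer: $- \frac{4537}{6} \approx -756.17$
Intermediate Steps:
$J = -23$ ($J = -7 - 16 = -23$)
$m{\left(b \right)} = 6 b \left(-15 + b\right)$ ($m{\left(b \right)} = 3 \left(b + b\right) \left(b - 15\right) = 3 \cdot 2 b \left(-15 + b\right) = 6 b \left(-15 + b\right)$)
$B = - \frac{1}{6}$ ($B = \frac{1}{\left(-3 - -5\right) - 8} = \frac{1}{\left(-3 + 5\right) - 8} = \frac{1}{2 - 8} = \frac{1}{-6} = - \frac{1}{6} \approx -0.16667$)
$B - m{\left(21 \right)} = - \frac{1}{6} - 6 \cdot 21 \left(-15 + 21\right) = - \frac{1}{6} - 6 \cdot 21 \cdot 6 = - \frac{1}{6} - 756 = - \frac{4537}{6}$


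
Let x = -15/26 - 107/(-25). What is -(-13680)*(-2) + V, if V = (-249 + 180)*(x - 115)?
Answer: -12792333/650 ≈ -19681.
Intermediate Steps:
x = 2407/650 (x = -15*1/26 - 107*(-1/25) = -15/26 + 107/25 = 2407/650 ≈ 3.7031)
V = 4991667/650 (V = (-249 + 180)*(2407/650 - 115) = -69*(-72343/650) = 4991667/650 ≈ 7679.5)
-(-13680)*(-2) + V = -(-13680)*(-2) + 4991667/650 = -360*76 + 4991667/650 = -27360 + 4991667/650 = -12792333/650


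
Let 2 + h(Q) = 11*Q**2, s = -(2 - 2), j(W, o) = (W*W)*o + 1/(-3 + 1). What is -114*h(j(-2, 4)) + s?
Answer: -602091/2 ≈ -3.0105e+5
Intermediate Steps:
j(W, o) = -1/2 + o*W**2 (j(W, o) = W**2*o + 1/(-2) = o*W**2 - 1/2 = -1/2 + o*W**2)
s = 0 (s = -1*0 = 0)
h(Q) = -2 + 11*Q**2
-114*h(j(-2, 4)) + s = -114*(-2 + 11*(-1/2 + 4*(-2)**2)**2) + 0 = -114*(-2 + 11*(-1/2 + 4*4)**2) + 0 = -114*(-2 + 11*(-1/2 + 16)**2) + 0 = -114*(-2 + 11*(31/2)**2) + 0 = -114*(-2 + 11*(961/4)) + 0 = -114*(-2 + 10571/4) + 0 = -114*10563/4 + 0 = -602091/2 + 0 = -602091/2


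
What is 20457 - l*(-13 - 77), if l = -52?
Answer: 15777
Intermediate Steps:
20457 - l*(-13 - 77) = 20457 - (-52)*(-13 - 77) = 20457 - (-52)*(-90) = 20457 - 1*4680 = 20457 - 4680 = 15777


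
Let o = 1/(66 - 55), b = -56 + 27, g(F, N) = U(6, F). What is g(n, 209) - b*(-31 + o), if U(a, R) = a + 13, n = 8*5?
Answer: -9651/11 ≈ -877.36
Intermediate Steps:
n = 40
U(a, R) = 13 + a
g(F, N) = 19 (g(F, N) = 13 + 6 = 19)
b = -29
o = 1/11 ≈ 0.090909
g(n, 209) - b*(-31 + o) = 19 - (-29)*(-31 + 1/11) = 19 - (-29)*(-340)/11 = 19 - 1*9860/11 = 19 - 9860/11 = -9651/11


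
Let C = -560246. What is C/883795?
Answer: -560246/883795 ≈ -0.63391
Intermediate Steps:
C/883795 = -560246/883795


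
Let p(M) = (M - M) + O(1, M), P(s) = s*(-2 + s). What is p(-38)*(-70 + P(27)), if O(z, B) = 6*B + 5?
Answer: -134915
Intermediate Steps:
O(z, B) = 5 + 6*B
p(M) = 5 + 6*M (p(M) = (M - M) + (5 + 6*M) = 0 + (5 + 6*M) = 5 + 6*M)
p(-38)*(-70 + P(27)) = (5 + 6*(-38))*(-70 + 27*(-2 + 27)) = (5 - 228)*(-70 + 27*25) = -223*(-70 + 675) = -223*605 = -134915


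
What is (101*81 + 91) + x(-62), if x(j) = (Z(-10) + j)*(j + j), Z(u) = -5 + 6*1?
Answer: 15836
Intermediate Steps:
Z(u) = 1 (Z(u) = -5 + 6 = 1)
x(j) = 2*j*(1 + j) (x(j) = (1 + j)*(j + j) = (1 + j)*(2*j) = 2*j*(1 + j))
(101*81 + 91) + x(-62) = (101*81 + 91) + 2*(-62)*(1 - 62) = (8181 + 91) + 2*(-62)*(-61) = 8272 + 7564 = 15836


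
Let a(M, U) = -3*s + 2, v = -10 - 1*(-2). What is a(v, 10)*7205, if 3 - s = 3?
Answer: 14410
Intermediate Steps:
s = 0 (s = 3 - 1*3 = 3 - 3 = 0)
v = -8 (v = -10 + 2 = -8)
a(M, U) = 2 (a(M, U) = -3*0 + 2 = 0 + 2 = 2)
a(v, 10)*7205 = 2*7205 = 14410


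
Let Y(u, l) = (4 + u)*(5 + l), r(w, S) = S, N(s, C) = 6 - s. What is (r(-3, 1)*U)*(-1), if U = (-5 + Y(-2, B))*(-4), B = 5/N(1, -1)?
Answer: 28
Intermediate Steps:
B = 1 (B = 5/(6 - 1*1) = 5/(6 - 1) = 5/5 = 5*(1/5) = 1)
U = -28 (U = (-5 + (20 + 4*1 + 5*(-2) + 1*(-2)))*(-4) = (-5 + (20 + 4 - 10 - 2))*(-4) = (-5 + 12)*(-4) = 7*(-4) = -28)
(r(-3, 1)*U)*(-1) = (1*(-28))*(-1) = -28*(-1) = 28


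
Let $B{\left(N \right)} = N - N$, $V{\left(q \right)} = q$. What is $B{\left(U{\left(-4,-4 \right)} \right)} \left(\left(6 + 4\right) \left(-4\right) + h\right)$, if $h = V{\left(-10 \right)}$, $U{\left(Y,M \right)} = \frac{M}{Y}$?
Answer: $0$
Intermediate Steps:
$h = -10$
$B{\left(N \right)} = 0$
$B{\left(U{\left(-4,-4 \right)} \right)} \left(\left(6 + 4\right) \left(-4\right) + h\right) = 0 \left(\left(6 + 4\right) \left(-4\right) - 10\right) = 0 \left(10 \left(-4\right) - 10\right) = 0 \left(-40 - 10\right) = 0 \left(-50\right) = 0$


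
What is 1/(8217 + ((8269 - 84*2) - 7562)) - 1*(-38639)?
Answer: 338323085/8756 ≈ 38639.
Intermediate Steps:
1/(8217 + ((8269 - 84*2) - 7562)) - 1*(-38639) = 1/(8217 + ((8269 - 168) - 7562)) + 38639 = 1/(8217 + (8101 - 7562)) + 38639 = 1/(8217 + 539) + 38639 = 1/8756 + 38639 = 338323085/8756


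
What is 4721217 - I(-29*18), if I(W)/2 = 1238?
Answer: 4718741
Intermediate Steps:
I(W) = 2476 (I(W) = 2*1238 = 2476)
4721217 - I(-29*18) = 4721217 - 1*2476 = 4721217 - 2476 = 4718741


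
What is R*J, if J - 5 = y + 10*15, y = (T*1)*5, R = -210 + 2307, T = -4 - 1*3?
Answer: 251640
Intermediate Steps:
T = -7 (T = -4 - 3 = -7)
R = 2097
y = -35 (y = -7*1*5 = -7*5 = -35)
J = 120 (J = 5 + (-35 + 10*15) = 5 + (-35 + 150) = 5 + 115 = 120)
R*J = 2097*120 = 251640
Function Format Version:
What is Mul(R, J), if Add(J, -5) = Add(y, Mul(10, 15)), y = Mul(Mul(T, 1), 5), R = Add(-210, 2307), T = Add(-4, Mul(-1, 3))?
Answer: 251640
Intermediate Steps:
T = -7 (T = Add(-4, -3) = -7)
R = 2097
y = -35 (y = Mul(Mul(-7, 1), 5) = Mul(-7, 5) = -35)
J = 120 (J = Add(5, Add(-35, Mul(10, 15))) = Add(5, Add(-35, 150)) = Add(5, 115) = 120)
Mul(R, J) = Mul(2097, 120) = 251640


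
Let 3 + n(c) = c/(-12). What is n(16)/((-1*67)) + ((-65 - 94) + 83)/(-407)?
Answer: 20567/81807 ≈ 0.25141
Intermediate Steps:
n(c) = -3 - c/12 (n(c) = -3 + c/(-12) = -3 + c*(-1/12) = -3 - c/12)
n(16)/((-1*67)) + ((-65 - 94) + 83)/(-407) = (-3 - 1/12*16)/((-1*67)) + ((-65 - 94) + 83)/(-407) = (-3 - 4/3)/(-67) + (-159 + 83)*(-1/407) = -13/3*(-1/67) - 76*(-1/407) = 13/201 + 76/407 = 20567/81807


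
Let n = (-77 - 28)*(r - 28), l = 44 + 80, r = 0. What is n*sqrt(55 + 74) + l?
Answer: 124 + 2940*sqrt(129) ≈ 33516.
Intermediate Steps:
l = 124
n = 2940 (n = (-77 - 28)*(0 - 28) = -105*(-28) = 2940)
n*sqrt(55 + 74) + l = 2940*sqrt(55 + 74) + 124 = 2940*sqrt(129) + 124 = 124 + 2940*sqrt(129)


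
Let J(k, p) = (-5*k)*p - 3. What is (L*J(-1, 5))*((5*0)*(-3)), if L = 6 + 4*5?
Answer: 0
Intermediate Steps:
L = 26 (L = 6 + 20 = 26)
J(k, p) = -3 - 5*k*p (J(k, p) = -5*k*p - 3 = -3 - 5*k*p)
(L*J(-1, 5))*((5*0)*(-3)) = (26*(-3 - 5*(-1)*5))*((5*0)*(-3)) = (26*(-3 + 25))*(0*(-3)) = (26*22)*0 = 572*0 = 0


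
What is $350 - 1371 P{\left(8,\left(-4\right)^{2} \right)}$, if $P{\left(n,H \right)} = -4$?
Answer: $5834$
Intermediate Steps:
$350 - 1371 P{\left(8,\left(-4\right)^{2} \right)} = 350 - -5484 = 350 + 5484 = 5834$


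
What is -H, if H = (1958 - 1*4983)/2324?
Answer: 3025/2324 ≈ 1.3016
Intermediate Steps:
H = -3025/2324 (H = (1958 - 4983)*(1/2324) = -3025*1/2324 = -3025/2324 ≈ -1.3016)
-H = -1*(-3025/2324) = 3025/2324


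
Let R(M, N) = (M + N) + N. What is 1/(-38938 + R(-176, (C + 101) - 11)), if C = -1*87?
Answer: -1/39108 ≈ -2.5570e-5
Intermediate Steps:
C = -87
R(M, N) = M + 2*N
1/(-38938 + R(-176, (C + 101) - 11)) = 1/(-38938 + (-176 + 2*((-87 + 101) - 11))) = 1/(-38938 + (-176 + 2*(14 - 11))) = 1/(-38938 + (-176 + 2*3)) = 1/(-38938 + (-176 + 6)) = 1/(-38938 - 170) = 1/(-39108) = -1/39108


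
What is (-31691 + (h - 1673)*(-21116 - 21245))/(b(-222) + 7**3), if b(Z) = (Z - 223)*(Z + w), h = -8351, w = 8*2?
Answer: 424594973/92013 ≈ 4614.5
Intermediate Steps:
w = 16
b(Z) = (-223 + Z)*(16 + Z) (b(Z) = (Z - 223)*(Z + 16) = (-223 + Z)*(16 + Z))
(-31691 + (h - 1673)*(-21116 - 21245))/(b(-222) + 7**3) = (-31691 + (-8351 - 1673)*(-21116 - 21245))/((-3568 + (-222)**2 - 207*(-222)) + 7**3) = (-31691 - 10024*(-42361))/((-3568 + 49284 + 45954) + 343) = (-31691 + 424626664)/(91670 + 343) = 424594973/92013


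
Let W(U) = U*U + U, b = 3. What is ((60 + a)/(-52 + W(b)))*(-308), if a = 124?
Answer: 7084/5 ≈ 1416.8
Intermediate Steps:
W(U) = U + U² (W(U) = U² + U = U + U²)
((60 + a)/(-52 + W(b)))*(-308) = ((60 + 124)/(-52 + 3*(1 + 3)))*(-308) = (184/(-52 + 3*4))*(-308) = (184/(-52 + 12))*(-308) = (184/(-40))*(-308) = (184*(-1/40))*(-308) = -23/5*(-308) = 7084/5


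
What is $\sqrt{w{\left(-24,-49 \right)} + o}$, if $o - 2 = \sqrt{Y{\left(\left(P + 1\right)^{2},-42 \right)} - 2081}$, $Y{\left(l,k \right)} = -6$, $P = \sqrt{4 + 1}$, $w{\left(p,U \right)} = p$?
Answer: $\sqrt{-22 + i \sqrt{2087}} \approx 3.7885 + 6.0293 i$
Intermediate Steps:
$P = \sqrt{5} \approx 2.2361$
$o = 2 + i \sqrt{2087}$ ($o = 2 + \sqrt{-6 - 2081} = 2 + \sqrt{-2087} = 2 + i \sqrt{2087} \approx 2.0 + 45.684 i$)
$\sqrt{w{\left(-24,-49 \right)} + o} = \sqrt{-24 + \left(2 + i \sqrt{2087}\right)} = \sqrt{-22 + i \sqrt{2087}}$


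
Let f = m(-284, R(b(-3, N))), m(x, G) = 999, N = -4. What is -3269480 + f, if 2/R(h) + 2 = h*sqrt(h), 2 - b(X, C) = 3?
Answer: -3268481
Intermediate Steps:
b(X, C) = -1 (b(X, C) = 2 - 1*3 = 2 - 3 = -1)
R(h) = 2/(-2 + h**(3/2)) (R(h) = 2/(-2 + h*sqrt(h)) = 2/(-2 + h**(3/2)))
f = 999
-3269480 + f = -3269480 + 999 = -3268481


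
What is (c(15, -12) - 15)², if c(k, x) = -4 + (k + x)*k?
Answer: 676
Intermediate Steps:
c(k, x) = -4 + k*(k + x)
(c(15, -12) - 15)² = ((-4 + 15² + 15*(-12)) - 15)² = ((-4 + 225 - 180) - 15)² = (41 - 15)² = 26² = 676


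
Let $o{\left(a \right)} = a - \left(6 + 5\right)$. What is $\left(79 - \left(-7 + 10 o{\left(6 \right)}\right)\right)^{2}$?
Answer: $18496$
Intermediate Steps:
$o{\left(a \right)} = -11 + a$ ($o{\left(a \right)} = a - 11 = -11 + a$)
$\left(79 - \left(-7 + 10 o{\left(6 \right)}\right)\right)^{2} = \left(79 - \left(-7 + 10 \left(-11 + 6\right)\right)\right)^{2} = \left(79 + \left(7 - -50\right)\right)^{2} = \left(79 + \left(7 + 50\right)\right)^{2} = \left(79 + 57\right)^{2} = 136^{2} = 18496$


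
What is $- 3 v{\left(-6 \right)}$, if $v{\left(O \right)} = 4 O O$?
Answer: $-432$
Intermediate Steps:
$v{\left(O \right)} = 4 O^{2}$
$- 3 v{\left(-6 \right)} = - 3 \cdot 4 \left(-6\right)^{2} = - 3 \cdot 4 \cdot 36 = \left(-3\right) 144 = -432$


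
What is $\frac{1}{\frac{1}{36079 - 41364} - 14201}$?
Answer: $- \frac{5285}{75052286} \approx -7.0418 \cdot 10^{-5}$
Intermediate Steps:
$\frac{1}{\frac{1}{36079 - 41364} - 14201} = \frac{1}{\frac{1}{-5285} - 14201} = \frac{1}{- \frac{1}{5285} - 14201} = \frac{1}{- \frac{75052286}{5285}} = - \frac{5285}{75052286}$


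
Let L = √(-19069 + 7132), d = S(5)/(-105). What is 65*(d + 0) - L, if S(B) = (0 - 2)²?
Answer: -52/21 - I*√11937 ≈ -2.4762 - 109.26*I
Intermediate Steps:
S(B) = 4 (S(B) = (-2)² = 4)
d = -4/105 (d = 4/(-105) = 4*(-1/105) = -4/105 ≈ -0.038095)
L = I*√11937 (L = √(-11937) = I*√11937 ≈ 109.26*I)
65*(d + 0) - L = 65*(-4/105 + 0) - I*√11937 = 65*(-4/105) - I*√11937 = -52/21 - I*√11937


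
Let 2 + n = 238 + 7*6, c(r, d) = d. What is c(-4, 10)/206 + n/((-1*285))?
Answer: -27209/29355 ≈ -0.92690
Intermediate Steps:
n = 278 (n = -2 + (238 + 7*6) = -2 + (238 + 42) = -2 + 280 = 278)
c(-4, 10)/206 + n/((-1*285)) = 10/206 + 278/((-1*285)) = 10*(1/206) + 278/(-285) = 5/103 + 278*(-1/285) = 5/103 - 278/285 = -27209/29355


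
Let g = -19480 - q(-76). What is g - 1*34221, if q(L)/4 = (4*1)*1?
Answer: -53717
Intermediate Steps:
q(L) = 16 (q(L) = 4*((4*1)*1) = 4*(4*1) = 4*4 = 16)
g = -19496 (g = -19480 - 1*16 = -19480 - 16 = -19496)
g - 1*34221 = -19496 - 1*34221 = -19496 - 34221 = -53717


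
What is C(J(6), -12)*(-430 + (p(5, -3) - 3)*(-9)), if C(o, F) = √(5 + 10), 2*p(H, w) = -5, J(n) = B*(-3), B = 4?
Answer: -761*√15/2 ≈ -1473.7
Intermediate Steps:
J(n) = -12 (J(n) = 4*(-3) = -12)
p(H, w) = -5/2 (p(H, w) = (½)*(-5) = -5/2)
C(o, F) = √15
C(J(6), -12)*(-430 + (p(5, -3) - 3)*(-9)) = √15*(-430 + (-5/2 - 3)*(-9)) = √15*(-430 - 11/2*(-9)) = √15*(-430 + 99/2) = √15*(-761/2) = -761*√15/2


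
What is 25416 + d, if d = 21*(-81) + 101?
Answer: 23816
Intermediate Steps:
d = -1600 (d = -1701 + 101 = -1600)
25416 + d = 25416 - 1600 = 23816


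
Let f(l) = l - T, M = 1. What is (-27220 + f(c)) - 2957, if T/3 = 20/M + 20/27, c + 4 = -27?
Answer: -272432/9 ≈ -30270.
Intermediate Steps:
c = -31 (c = -4 - 27 = -31)
T = 560/9 (T = 3*(20/1 + 20/27) = 3*(20*1 + 20*(1/27)) = 3*(20 + 20/27) = 3*(560/27) = 560/9 ≈ 62.222)
f(l) = -560/9 + l (f(l) = l - 1*560/9 = l - 560/9 = -560/9 + l)
(-27220 + f(c)) - 2957 = (-27220 + (-560/9 - 31)) - 2957 = (-27220 - 839/9) - 2957 = -245819/9 - 2957 = -272432/9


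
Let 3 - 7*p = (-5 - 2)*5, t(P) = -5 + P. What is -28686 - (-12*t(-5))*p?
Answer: -205362/7 ≈ -29337.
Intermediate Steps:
p = 38/7 (p = 3/7 - (-5 - 2)*5/7 = 3/7 - (-1)*5 = 3/7 - ⅐*(-35) = 3/7 + 5 = 38/7 ≈ 5.4286)
-28686 - (-12*t(-5))*p = -28686 - (-12*(-5 - 5))*38/7 = -28686 - (-12*(-10))*38/7 = -28686 - 120*38/7 = -28686 - 1*4560/7 = -28686 - 4560/7 = -205362/7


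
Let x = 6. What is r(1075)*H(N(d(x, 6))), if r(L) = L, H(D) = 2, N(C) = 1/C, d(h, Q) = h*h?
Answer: 2150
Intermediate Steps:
d(h, Q) = h**2
N(C) = 1/C
r(1075)*H(N(d(x, 6))) = 1075*2 = 2150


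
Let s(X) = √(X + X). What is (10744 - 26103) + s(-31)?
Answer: -15359 + I*√62 ≈ -15359.0 + 7.874*I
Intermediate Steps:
s(X) = √2*√X (s(X) = √(2*X) = √2*√X)
(10744 - 26103) + s(-31) = (10744 - 26103) + √2*√(-31) = -15359 + √2*(I*√31) = -15359 + I*√62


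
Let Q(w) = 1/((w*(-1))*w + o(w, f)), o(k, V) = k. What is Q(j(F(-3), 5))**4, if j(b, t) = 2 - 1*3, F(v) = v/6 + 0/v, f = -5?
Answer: 1/16 ≈ 0.062500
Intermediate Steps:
F(v) = v/6 (F(v) = v*(1/6) + 0 = v/6 + 0 = v/6)
j(b, t) = -1 (j(b, t) = 2 - 3 = -1)
Q(w) = 1/(w - w**2) (Q(w) = 1/((w*(-1))*w + w) = 1/((-w)*w + w) = 1/(-w**2 + w) = 1/(w - w**2))
Q(j(F(-3), 5))**4 = (-1/(-1*(-1 - 1)))**4 = (-1*(-1)/(-2))**4 = (-1*(-1)*(-1/2))**4 = (-1/2)**4 = 1/16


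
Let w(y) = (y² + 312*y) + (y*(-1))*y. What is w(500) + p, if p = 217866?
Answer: 373866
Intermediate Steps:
w(y) = 312*y (w(y) = (y² + 312*y) + (-y)*y = (y² + 312*y) - y² = 312*y)
w(500) + p = 312*500 + 217866 = 156000 + 217866 = 373866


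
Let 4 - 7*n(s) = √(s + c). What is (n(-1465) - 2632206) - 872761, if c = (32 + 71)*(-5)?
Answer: -24534765/7 - 6*I*√55/7 ≈ -3.505e+6 - 6.3567*I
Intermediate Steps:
c = -515 (c = 103*(-5) = -515)
n(s) = 4/7 - √(-515 + s)/7 (n(s) = 4/7 - √(s - 515)/7 = 4/7 - √(-515 + s)/7)
(n(-1465) - 2632206) - 872761 = ((4/7 - √(-515 - 1465)/7) - 2632206) - 872761 = ((4/7 - 6*I*√55/7) - 2632206) - 872761 = (-18425438/7 - 6*I*√55/7) - 872761 = -24534765/7 - 6*I*√55/7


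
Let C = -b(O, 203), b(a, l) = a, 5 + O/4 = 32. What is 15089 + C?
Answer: 14981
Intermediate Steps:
O = 108 (O = -20 + 4*32 = -20 + 128 = 108)
C = -108 (C = -1*108 = -108)
15089 + C = 15089 - 108 = 14981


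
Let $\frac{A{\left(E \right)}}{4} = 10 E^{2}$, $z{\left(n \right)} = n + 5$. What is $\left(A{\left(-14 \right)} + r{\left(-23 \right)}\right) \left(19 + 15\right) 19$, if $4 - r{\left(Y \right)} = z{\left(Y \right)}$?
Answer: $5078852$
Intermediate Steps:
$z{\left(n \right)} = 5 + n$
$r{\left(Y \right)} = -1 - Y$ ($r{\left(Y \right)} = 4 - \left(5 + Y\right) = -1 - Y$)
$A{\left(E \right)} = 40 E^{2}$ ($A{\left(E \right)} = 4 \cdot 10 E^{2} = 40 E^{2}$)
$\left(A{\left(-14 \right)} + r{\left(-23 \right)}\right) \left(19 + 15\right) 19 = \left(40 \left(-14\right)^{2} - -22\right) \left(19 + 15\right) 19 = \left(40 \cdot 196 + \left(-1 + 23\right)\right) 34 \cdot 19 = \left(7840 + 22\right) 646 = 7862 \cdot 646 = 5078852$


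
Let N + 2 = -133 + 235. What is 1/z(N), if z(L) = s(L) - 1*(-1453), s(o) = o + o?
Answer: 1/1653 ≈ 0.00060496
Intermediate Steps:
s(o) = 2*o
N = 100 (N = -2 + (-133 + 235) = -2 + 102 = 100)
z(L) = 1453 + 2*L (z(L) = 2*L - 1*(-1453) = 2*L + 1453 = 1453 + 2*L)
1/z(N) = 1/(1453 + 2*100) = 1/(1453 + 200) = 1/1653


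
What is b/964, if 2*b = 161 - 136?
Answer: 25/1928 ≈ 0.012967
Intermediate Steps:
b = 25/2 (b = (161 - 136)/2 = (½)*25 = 25/2 ≈ 12.500)
b/964 = (25/2)/964 = (25/2)*(1/964) = 25/1928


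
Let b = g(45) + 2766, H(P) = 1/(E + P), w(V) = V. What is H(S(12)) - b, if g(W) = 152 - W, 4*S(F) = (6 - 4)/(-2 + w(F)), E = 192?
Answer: -11035173/3841 ≈ -2873.0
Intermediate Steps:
S(F) = 1/(2*(-2 + F)) (S(F) = ((6 - 4)/(-2 + F))/4 = (2/(-2 + F))/4 = 1/(2*(-2 + F)))
H(P) = 1/(192 + P)
b = 2873 (b = (152 - 1*45) + 2766 = (152 - 45) + 2766 = 107 + 2766 = 2873)
H(S(12)) - b = 1/(192 + 1/(2*(-2 + 12))) - 1*2873 = 1/(192 + (1/2)/10) - 2873 = 1/(192 + (1/2)*(1/10)) - 2873 = 1/(192 + 1/20) - 2873 = 1/(3841/20) - 2873 = 20/3841 - 2873 = -11035173/3841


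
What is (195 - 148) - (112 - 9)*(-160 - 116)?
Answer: 28475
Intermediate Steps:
(195 - 148) - (112 - 9)*(-160 - 116) = 47 - 103*(-276) = 47 - 1*(-28428) = 47 + 28428 = 28475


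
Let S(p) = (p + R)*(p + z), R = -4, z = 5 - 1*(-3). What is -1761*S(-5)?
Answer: 47547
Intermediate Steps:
z = 8 (z = 5 + 3 = 8)
S(p) = (-4 + p)*(8 + p) (S(p) = (p - 4)*(p + 8) = (-4 + p)*(8 + p))
-1761*S(-5) = -1761*(-32 + (-5)**2 + 4*(-5)) = -1761*(-32 + 25 - 20) = -1761*(-27) = 47547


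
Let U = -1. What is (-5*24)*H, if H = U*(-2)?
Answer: -240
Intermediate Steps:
H = 2 (H = -1*(-2) = 2)
(-5*24)*H = -5*24*2 = -120*2 = -240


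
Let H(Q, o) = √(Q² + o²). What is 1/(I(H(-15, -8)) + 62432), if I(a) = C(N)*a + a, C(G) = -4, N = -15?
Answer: 1/62381 ≈ 1.6031e-5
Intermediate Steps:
I(a) = -3*a (I(a) = -4*a + a = -3*a)
1/(I(H(-15, -8)) + 62432) = 1/(-3*√((-15)² + (-8)²) + 62432) = 1/(-3*√(225 + 64) + 62432) = 1/(-3*√289 + 62432) = 1/(-3*17 + 62432) = 1/(-51 + 62432) = 1/62381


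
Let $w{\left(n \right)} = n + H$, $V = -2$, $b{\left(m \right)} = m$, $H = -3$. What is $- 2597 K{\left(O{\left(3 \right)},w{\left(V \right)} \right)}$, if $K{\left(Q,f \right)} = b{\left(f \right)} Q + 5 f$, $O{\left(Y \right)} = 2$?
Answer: $90895$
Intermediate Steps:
$w{\left(n \right)} = -3 + n$ ($w{\left(n \right)} = n - 3 = -3 + n$)
$K{\left(Q,f \right)} = 5 f + Q f$ ($K{\left(Q,f \right)} = f Q + 5 f = Q f + 5 f = 5 f + Q f$)
$- 2597 K{\left(O{\left(3 \right)},w{\left(V \right)} \right)} = - 2597 \left(-3 - 2\right) \left(5 + 2\right) = - 2597 \left(\left(-5\right) 7\right) = \left(-2597\right) \left(-35\right) = 90895$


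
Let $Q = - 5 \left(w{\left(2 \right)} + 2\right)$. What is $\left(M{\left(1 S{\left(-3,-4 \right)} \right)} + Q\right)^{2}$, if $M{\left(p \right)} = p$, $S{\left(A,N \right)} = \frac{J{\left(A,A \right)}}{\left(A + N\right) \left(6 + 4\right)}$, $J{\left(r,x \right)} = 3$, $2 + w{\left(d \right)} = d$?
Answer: $\frac{494209}{4900} \approx 100.86$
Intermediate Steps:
$w{\left(d \right)} = -2 + d$
$S{\left(A,N \right)} = \frac{3}{10 A + 10 N}$ ($S{\left(A,N \right)} = \frac{3}{\left(A + N\right) \left(6 + 4\right)} = \frac{3}{\left(A + N\right) 10} = \frac{3}{10 A + 10 N}$)
$Q = -10$ ($Q = - 5 \left(\left(-2 + 2\right) + 2\right) = - 5 \left(0 + 2\right) = \left(-5\right) 2 = -10$)
$\left(M{\left(1 S{\left(-3,-4 \right)} \right)} + Q\right)^{2} = \left(1 \frac{3}{10 \left(-3 - 4\right)} - 10\right)^{2} = \left(1 \frac{3}{10 \left(-7\right)} - 10\right)^{2} = \left(1 \cdot \frac{3}{10} \left(- \frac{1}{7}\right) - 10\right)^{2} = \left(1 \left(- \frac{3}{70}\right) - 10\right)^{2} = \left(- \frac{3}{70} - 10\right)^{2} = \left(- \frac{703}{70}\right)^{2} = \frac{494209}{4900}$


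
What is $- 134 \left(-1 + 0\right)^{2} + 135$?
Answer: $1$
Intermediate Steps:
$- 134 \left(-1 + 0\right)^{2} + 135 = - 134 \left(-1\right)^{2} + 135 = \left(-134\right) 1 + 135 = -134 + 135 = 1$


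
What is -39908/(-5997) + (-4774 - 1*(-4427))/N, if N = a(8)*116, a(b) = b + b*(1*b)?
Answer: 110410219/16695648 ≈ 6.6131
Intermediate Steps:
a(b) = b + b² (a(b) = b + b*b = b + b²)
N = 8352 (N = (8*(1 + 8))*116 = (8*9)*116 = 72*116 = 8352)
-39908/(-5997) + (-4774 - 1*(-4427))/N = -39908/(-5997) + (-4774 - 1*(-4427))/8352 = -39908*(-1/5997) + (-4774 + 4427)*(1/8352) = 39908/5997 - 347*1/8352 = 39908/5997 - 347/8352 = 110410219/16695648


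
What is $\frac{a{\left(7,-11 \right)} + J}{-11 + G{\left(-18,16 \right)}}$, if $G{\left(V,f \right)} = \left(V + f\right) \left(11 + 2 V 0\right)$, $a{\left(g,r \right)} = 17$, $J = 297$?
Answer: $- \frac{314}{33} \approx -9.5152$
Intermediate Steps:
$G{\left(V,f \right)} = 11 V + 11 f$ ($G{\left(V,f \right)} = \left(V + f\right) \left(11 + 0\right) = \left(V + f\right) 11 = 11 V + 11 f$)
$\frac{a{\left(7,-11 \right)} + J}{-11 + G{\left(-18,16 \right)}} = \frac{17 + 297}{-11 + \left(11 \left(-18\right) + 11 \cdot 16\right)} = \frac{314}{-11 + \left(-198 + 176\right)} = \frac{314}{-11 - 22} = \frac{314}{-33} = 314 \left(- \frac{1}{33}\right) = - \frac{314}{33}$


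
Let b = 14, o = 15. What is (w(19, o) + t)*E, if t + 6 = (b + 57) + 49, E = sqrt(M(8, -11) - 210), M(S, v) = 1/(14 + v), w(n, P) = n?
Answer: 133*I*sqrt(1887)/3 ≈ 1925.8*I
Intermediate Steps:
E = I*sqrt(1887)/3 (E = sqrt(1/(14 - 11) - 210) = sqrt(1/3 - 210) = sqrt(-629/3) = I*sqrt(1887)/3 ≈ 14.48*I)
t = 114 (t = -6 + ((14 + 57) + 49) = -6 + (71 + 49) = -6 + 120 = 114)
(w(19, o) + t)*E = (19 + 114)*(I*sqrt(1887)/3) = 133*(I*sqrt(1887)/3) = 133*I*sqrt(1887)/3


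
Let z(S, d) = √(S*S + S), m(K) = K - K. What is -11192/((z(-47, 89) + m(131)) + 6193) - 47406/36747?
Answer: -1455027250718/469762464663 + 11192*√2162/38351087 ≈ -3.0838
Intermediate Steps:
m(K) = 0
z(S, d) = √(S + S²) (z(S, d) = √(S² + S) = √(S + S²))
-11192/((z(-47, 89) + m(131)) + 6193) - 47406/36747 = -11192/((√(-47*(1 - 47)) + 0) + 6193) - 47406/36747 = -11192/((√(-47*(-46)) + 0) + 6193) - 47406*1/36747 = -11192/((√2162 + 0) + 6193) - 15802/12249 = -11192/(√2162 + 6193) - 15802/12249 = -11192/(6193 + √2162) - 15802/12249 = -15802/12249 - 11192/(6193 + √2162)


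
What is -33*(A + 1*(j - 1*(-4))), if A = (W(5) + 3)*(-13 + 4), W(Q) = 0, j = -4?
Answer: 891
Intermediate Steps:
A = -27 (A = (0 + 3)*(-13 + 4) = 3*(-9) = -27)
-33*(A + 1*(j - 1*(-4))) = -33*(-27 + 1*(-4 - 1*(-4))) = -33*(-27 + 1*(-4 + 4)) = -33*(-27 + 1*0) = -33*(-27 + 0) = -33*(-27) = 891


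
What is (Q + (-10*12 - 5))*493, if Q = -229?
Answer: -174522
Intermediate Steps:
(Q + (-10*12 - 5))*493 = (-229 + (-10*12 - 5))*493 = (-229 + (-120 - 5))*493 = (-229 - 125)*493 = -354*493 = -174522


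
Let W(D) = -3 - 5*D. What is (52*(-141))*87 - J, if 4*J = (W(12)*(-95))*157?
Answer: -3491181/4 ≈ -8.7280e+5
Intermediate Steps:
J = 939645/4 (J = (((-3 - 5*12)*(-95))*157)/4 = (((-3 - 60)*(-95))*157)/4 = (-63*(-95)*157)/4 = (5985*157)/4 = (¼)*939645 = 939645/4 ≈ 2.3491e+5)
(52*(-141))*87 - J = (52*(-141))*87 - 1*939645/4 = -7332*87 - 939645/4 = -637884 - 939645/4 = -3491181/4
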